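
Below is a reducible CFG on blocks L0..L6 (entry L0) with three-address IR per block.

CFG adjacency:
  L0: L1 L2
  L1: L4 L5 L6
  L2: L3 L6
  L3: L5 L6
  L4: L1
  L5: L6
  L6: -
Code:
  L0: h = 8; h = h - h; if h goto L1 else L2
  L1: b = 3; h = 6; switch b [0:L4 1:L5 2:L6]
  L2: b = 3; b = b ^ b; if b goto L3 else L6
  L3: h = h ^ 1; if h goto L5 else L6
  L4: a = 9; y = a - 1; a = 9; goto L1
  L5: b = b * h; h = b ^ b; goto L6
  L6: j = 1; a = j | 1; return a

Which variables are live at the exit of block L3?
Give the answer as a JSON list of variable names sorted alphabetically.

Answer: ["b", "h"]

Working:
def/use:
  L0: {h} / ∅
  L1: {b,h} / ∅
  L2: {b} / ∅
  L3: {h} / {h}
  L4: {a,y} / ∅
  L5: {b,h} / {b,h}
  L6: {a,j} / ∅

Liveness:
  live L0: ∅→{h}
  live L1: ∅→{b,h}
  live L2: {h}→{b,h}
  live L3: {b,h}→{b,h}
  live L4: ∅→∅
  live L5: {b,h}→∅
  live L6: ∅→∅

live-out(L3) = ["b", "h"]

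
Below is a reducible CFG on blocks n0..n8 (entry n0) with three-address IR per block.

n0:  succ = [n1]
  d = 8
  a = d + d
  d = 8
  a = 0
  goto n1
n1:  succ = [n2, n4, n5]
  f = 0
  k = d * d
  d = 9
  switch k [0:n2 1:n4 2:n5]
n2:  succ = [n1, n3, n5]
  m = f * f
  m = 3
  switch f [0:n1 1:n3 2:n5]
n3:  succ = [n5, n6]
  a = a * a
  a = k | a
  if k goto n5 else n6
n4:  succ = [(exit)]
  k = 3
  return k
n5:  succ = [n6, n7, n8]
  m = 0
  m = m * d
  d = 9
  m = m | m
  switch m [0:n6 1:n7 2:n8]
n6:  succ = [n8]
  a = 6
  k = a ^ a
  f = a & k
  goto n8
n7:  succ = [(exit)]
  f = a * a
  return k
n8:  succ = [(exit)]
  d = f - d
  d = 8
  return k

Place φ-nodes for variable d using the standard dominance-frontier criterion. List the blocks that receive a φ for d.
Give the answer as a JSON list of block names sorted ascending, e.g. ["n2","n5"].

Answer: ["n1", "n6", "n8"]

Analysis:
idom tree: n1←n0 n2←n1 n3←n2 n4←n1 n5←n1 n6←n1 n7←n5 n8←n1
Dom at joins:
  n1: preds {n0,n2}: {n0} ∩ {n0,n1,n2} = {n0}; idom=n0
  n5: preds {n1,n2,n3}: {n0,n1} ∩ {n0,n1,n2} ∩ {n0,n1,n2,n3} = {n0,n1}; idom=n1
  n6: preds {n3,n5}: {n0,n1,n2,n3} ∩ {n0,n1,n5} = {n0,n1}; idom=n1
  n8: preds {n5,n6}: {n0,n1,n5} ∩ {n0,n1,n6} = {n0,n1}; idom=n1

Frontier:
  join n1 pred n0: · stop@n0
  join n1 pred n2: n2→n1 stop@n0
  join n5 pred n1: · stop@n1
  join n5 pred n2: n2 stop@n1
  join n5 pred n3: n3→n2 stop@n1
  join n6 pred n3: n3→n2 stop@n1
  join n6 pred n5: n5 stop@n1
  join n8 pred n5: n5 stop@n1
  join n8 pred n6: n6 stop@n1
  DF(n0)=∅
  DF(n1)={n1}
  DF(n2)={n1,n5,n6}
  DF(n3)={n5,n6}
  DF(n4)=∅
  DF(n5)={n6,n8}
  DF(n6)={n8}
  DF(n7)=∅
  DF(n8)=∅

φ for d: defs {n0,n1,n5,n8}
  DF⁺ = {n1,n6,n8}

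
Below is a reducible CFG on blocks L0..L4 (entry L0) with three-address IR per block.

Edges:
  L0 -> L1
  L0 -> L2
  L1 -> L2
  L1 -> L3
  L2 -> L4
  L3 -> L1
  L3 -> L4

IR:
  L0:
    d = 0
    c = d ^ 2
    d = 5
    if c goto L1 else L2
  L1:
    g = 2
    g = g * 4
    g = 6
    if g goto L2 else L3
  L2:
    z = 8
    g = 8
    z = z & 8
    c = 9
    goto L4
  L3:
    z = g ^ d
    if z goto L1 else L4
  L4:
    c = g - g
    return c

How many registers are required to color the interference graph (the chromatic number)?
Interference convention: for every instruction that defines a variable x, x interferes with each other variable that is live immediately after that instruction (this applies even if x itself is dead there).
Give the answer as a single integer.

Answer: 3

Working:
Block summaries:
  L0: def={c,d} ue=∅
  L1: def={g} ue=∅
  L2: def={c,g,z} ue=∅
  L3: def={z} ue={d,g}
  L4: def={c} ue={g}

Backward fixpoint:
  L0 li=∅ lo={d}
  L1 li={d} lo={d,g}
  L2 li=∅ lo={g}
  L3 li={d,g} lo={d,g}
  L4 li={g} lo=∅

Interference:
  c: {d,g}
  d: {c,g,z}
  g: {c,d,z}
  z: {d,g}

Registers:
  {c,d,g} pairwise interfere (3-clique) ⇒ χ ≥ 3
  assign c→r2 d→r0 g→r1 z→r2 — no edge inside a register ⇒ χ ≤ 3
  χ = 3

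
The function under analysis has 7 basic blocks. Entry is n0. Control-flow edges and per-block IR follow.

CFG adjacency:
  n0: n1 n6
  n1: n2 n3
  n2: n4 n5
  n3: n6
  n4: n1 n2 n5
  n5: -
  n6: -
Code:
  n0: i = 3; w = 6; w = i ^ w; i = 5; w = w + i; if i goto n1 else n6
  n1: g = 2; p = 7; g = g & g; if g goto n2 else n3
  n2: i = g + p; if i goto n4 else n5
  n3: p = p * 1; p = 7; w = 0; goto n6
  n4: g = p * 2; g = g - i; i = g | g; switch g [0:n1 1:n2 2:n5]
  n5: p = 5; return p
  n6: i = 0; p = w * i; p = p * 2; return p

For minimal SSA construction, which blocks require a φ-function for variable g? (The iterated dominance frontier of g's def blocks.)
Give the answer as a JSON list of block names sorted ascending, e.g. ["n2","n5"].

Answer: ["n1", "n2", "n5", "n6"]

Analysis:
idom tree: n1←n0 n2←n1 n3←n1 n4←n2 n5←n2 n6←n0
Dom at joins:
  n1: preds {n0,n4}: {n0} ∩ {n0,n1,n2,n4} = {n0}; idom=n0
  n2: preds {n1,n4}: {n0,n1} ∩ {n0,n1,n2,n4} = {n0,n1}; idom=n1
  n5: preds {n2,n4}: {n0,n1,n2} ∩ {n0,n1,n2,n4} = {n0,n1,n2}; idom=n2
  n6: preds {n0,n3}: {n0} ∩ {n0,n1,n3} = {n0}; idom=n0

DF walk-up:
  n1←n0: walk · to n0
  n1←n4: walk n4→n2→n1 to n0
  n2←n1: walk · to n1
  n2←n4: walk n4→n2 to n1
  n5←n2: walk · to n2
  n5←n4: walk n4 to n2
  n6←n0: walk · to n0
  n6←n3: walk n3→n1 to n0
  n0 → ∅
  n1 → {n1,n6}
  n2 → {n1,n2}
  n3 → {n6}
  n4 → {n1,n2,n5}
  n5 → ∅
  n6 → ∅

φ for g: defs {n1,n4}
  DF⁺ = {n1,n2,n5,n6}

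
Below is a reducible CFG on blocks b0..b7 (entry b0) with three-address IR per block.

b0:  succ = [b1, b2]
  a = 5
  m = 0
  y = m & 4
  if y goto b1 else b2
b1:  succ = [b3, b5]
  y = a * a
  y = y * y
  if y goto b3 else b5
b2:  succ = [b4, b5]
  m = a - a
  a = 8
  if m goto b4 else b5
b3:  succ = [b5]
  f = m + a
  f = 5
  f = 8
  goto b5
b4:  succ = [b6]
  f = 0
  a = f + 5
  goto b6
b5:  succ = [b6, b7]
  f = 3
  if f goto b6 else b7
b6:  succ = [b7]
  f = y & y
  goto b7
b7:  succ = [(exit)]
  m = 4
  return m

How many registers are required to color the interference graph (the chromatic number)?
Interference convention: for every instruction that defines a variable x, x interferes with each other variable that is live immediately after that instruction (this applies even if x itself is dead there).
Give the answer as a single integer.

Answer: 3

Analysis:
Block summaries:
  b0: {a,m,y} / ∅
  b1: {y} / {a}
  b2: {a,m} / {a}
  b3: {f} / {a,m}
  b4: {a,f} / ∅
  b5: {f} / ∅
  b6: {f} / {y}
  b7: {m} / ∅

Liveness:
  live b0: ∅→{a,m,y}
  live b1: {a,m}→{a,m,y}
  live b2: {a,y}→{y}
  live b3: {a,m,y}→{y}
  live b4: {y}→{y}
  live b5: {y}→{y}
  live b6: {y}→∅
  live b7: ∅→∅

Interfere edges:
  a↔{m,y}
  f↔{y}
  m↔{a,y}
  y↔{a,f,m}

Colouring:
  clique {a,m,y} ⇒ need ≥ 3
  assign a→r1 f→r1 m→r2 y→r0 — no edge inside a register ⇒ χ ≤ 3
  χ = 3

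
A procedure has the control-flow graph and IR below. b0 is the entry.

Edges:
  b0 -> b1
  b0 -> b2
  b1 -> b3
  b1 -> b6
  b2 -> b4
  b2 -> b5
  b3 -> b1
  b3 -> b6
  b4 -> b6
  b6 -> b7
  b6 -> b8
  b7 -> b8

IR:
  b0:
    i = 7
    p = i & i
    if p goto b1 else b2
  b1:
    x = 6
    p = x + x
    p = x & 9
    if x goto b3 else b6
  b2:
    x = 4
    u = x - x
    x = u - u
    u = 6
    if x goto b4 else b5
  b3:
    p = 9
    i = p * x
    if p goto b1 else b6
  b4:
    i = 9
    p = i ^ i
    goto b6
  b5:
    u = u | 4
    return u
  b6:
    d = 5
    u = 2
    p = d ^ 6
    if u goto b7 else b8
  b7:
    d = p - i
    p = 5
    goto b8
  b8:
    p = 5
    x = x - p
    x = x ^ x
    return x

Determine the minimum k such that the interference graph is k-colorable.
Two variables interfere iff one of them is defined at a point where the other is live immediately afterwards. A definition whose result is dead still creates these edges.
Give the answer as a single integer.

Answer: 4

Analysis:
Per-block:
  b0: def={i,p} ue=∅
  b1: def={p,x} ue=∅
  b2: def={u,x} ue=∅
  b3: def={i,p} ue={x}
  b4: def={i,p} ue=∅
  b5: def={u} ue={u}
  b6: def={d,p,u} ue=∅
  b7: def={d,p} ue={i,p}
  b8: def={p,x} ue={x}

Liveness:
  live b0: ∅→{i}
  live b1: {i}→{i,x}
  live b2: ∅→{u,x}
  live b3: {x}→{i,x}
  live b4: {x}→{i,x}
  live b5: {u}→∅
  live b6: {i,x}→{i,p,x}
  live b7: {i,p,x}→{x}
  live b8: {x}→∅

Interference:
  d — {i,u,x}
  i — {d,p,u,x}
  p — {i,u,x}
  u — {d,i,p,x}
  x — {d,i,p,u}

Colouring:
  clique {d,i,u,x} ⇒ need ≥ 4
  4-colouring: r0={i}  r1={u}  r2={x}  r3={d,p}
  χ = 4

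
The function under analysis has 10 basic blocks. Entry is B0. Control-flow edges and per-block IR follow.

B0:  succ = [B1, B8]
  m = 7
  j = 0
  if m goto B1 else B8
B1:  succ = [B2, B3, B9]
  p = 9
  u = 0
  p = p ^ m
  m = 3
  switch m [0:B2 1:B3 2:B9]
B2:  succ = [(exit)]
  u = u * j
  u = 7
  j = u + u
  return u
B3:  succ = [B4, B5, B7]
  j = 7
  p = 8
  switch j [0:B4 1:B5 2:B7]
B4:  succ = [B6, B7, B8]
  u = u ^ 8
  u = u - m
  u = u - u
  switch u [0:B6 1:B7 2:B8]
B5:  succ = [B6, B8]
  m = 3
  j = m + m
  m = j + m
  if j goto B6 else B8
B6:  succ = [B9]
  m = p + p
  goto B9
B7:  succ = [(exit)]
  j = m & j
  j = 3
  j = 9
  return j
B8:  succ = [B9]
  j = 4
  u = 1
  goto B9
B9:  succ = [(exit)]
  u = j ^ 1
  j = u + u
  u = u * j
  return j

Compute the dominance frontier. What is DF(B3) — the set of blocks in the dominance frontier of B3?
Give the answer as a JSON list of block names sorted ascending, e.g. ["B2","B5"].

idom tree: B1←B0 B2←B1 B3←B1 B4←B3 B5←B3 B6←B3 B7←B3 B8←B0 B9←B0
Dom at joins:
  B6: preds {B4,B5}: {B0,B1,B3,B4} ∩ {B0,B1,B3,B5} = {B0,B1,B3}; idom=B3
  B7: preds {B3,B4}: {B0,B1,B3} ∩ {B0,B1,B3,B4} = {B0,B1,B3}; idom=B3
  B8: preds {B0,B4,B5}: {B0} ∩ {B0,B1,B3,B4} ∩ {B0,B1,B3,B5} = {B0}; idom=B0
  B9: preds {B1,B6,B8}: {B0,B1} ∩ {B0,B1,B3,B6} ∩ {B0,B8} = {B0}; idom=B0

DF walk-up:
  join B6 pred B4: B4 stop@B3
  join B6 pred B5: B5 stop@B3
  join B7 pred B3: · stop@B3
  join B7 pred B4: B4 stop@B3
  join B8 pred B0: · stop@B0
  join B8 pred B4: B4→B3→B1 stop@B0
  join B8 pred B5: B5→B3→B1 stop@B0
  join B9 pred B1: B1 stop@B0
  join B9 pred B6: B6→B3→B1 stop@B0
  join B9 pred B8: B8 stop@B0
  DF(B0)=∅
  DF(B1)={B8,B9}
  DF(B2)=∅
  DF(B3)={B8,B9}
  DF(B4)={B6,B7,B8}
  DF(B5)={B6,B8}
  DF(B6)={B9}
  DF(B7)=∅
  DF(B8)={B9}
  DF(B9)=∅

DF(B3) = ["B8", "B9"]

Answer: ["B8", "B9"]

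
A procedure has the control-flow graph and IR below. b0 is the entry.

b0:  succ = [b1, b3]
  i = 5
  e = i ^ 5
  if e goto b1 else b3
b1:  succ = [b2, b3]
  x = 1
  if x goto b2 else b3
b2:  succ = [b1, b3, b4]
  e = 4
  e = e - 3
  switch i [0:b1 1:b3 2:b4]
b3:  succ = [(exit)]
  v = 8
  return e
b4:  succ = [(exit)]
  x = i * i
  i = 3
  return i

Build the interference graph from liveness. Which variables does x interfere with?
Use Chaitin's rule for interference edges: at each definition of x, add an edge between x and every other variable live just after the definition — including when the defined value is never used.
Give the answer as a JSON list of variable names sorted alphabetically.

Answer: ["e", "i"]

Analysis:
def/use:
  b0: {e,i} / ∅
  b1: {x} / ∅
  b2: {e} / {i}
  b3: {v} / {e}
  b4: {i,x} / {i}

Liveness:
  b0: in=∅ out={e,i}
  b1: in={e,i} out={e,i}
  b2: in={i} out={e,i}
  b3: in={e} out=∅
  b4: in={i} out=∅

Conflict graph:
  e↔{i,v,x}
  i↔{e,x}
  v↔{e}
  x↔{e,i}

N(x) = ["e", "i"]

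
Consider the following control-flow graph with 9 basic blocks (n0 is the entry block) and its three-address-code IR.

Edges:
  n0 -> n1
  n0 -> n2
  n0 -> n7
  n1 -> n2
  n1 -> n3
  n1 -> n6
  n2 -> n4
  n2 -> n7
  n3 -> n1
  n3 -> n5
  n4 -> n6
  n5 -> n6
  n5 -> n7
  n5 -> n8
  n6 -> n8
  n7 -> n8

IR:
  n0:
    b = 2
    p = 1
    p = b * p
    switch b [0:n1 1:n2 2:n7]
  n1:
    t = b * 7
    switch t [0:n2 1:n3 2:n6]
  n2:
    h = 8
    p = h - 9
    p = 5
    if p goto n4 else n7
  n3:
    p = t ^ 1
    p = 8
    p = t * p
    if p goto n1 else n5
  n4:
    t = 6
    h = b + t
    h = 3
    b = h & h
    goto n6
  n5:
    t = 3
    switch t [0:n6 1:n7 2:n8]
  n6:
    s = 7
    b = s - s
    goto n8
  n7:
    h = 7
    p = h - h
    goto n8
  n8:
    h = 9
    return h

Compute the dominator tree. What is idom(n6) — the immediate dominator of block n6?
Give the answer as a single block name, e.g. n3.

Answer: n0

Derivation:
idom tree: n1←n0 n2←n0 n3←n1 n4←n2 n5←n3 n6←n0 n7←n0 n8←n0
Join-block Dom:
  n1: preds {n0,n3}: {n0} ∩ {n0,n1,n3} = {n0}; idom=n0
  n2: preds {n0,n1}: {n0} ∩ {n0,n1} = {n0}; idom=n0
  n6: preds {n1,n4,n5}: {n0,n1} ∩ {n0,n2,n4} ∩ {n0,n1,n3,n5} = {n0}; idom=n0
  n7: preds {n0,n2,n5}: {n0} ∩ {n0,n2} ∩ {n0,n1,n3,n5} = {n0}; idom=n0
  n8: preds {n5,n6,n7}: {n0,n1,n3,n5} ∩ {n0,n6} ∩ {n0,n7} = {n0}; idom=n0

idom(n6) = n0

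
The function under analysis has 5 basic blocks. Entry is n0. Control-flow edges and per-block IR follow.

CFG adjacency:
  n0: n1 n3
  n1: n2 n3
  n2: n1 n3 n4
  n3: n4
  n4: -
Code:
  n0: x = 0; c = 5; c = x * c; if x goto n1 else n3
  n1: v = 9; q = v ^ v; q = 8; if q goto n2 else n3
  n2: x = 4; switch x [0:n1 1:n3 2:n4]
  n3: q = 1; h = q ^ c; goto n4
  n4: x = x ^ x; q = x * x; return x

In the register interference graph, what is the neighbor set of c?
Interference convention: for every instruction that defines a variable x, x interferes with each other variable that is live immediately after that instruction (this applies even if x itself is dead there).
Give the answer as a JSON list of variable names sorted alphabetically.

def/use:
  n0: {c,x} / ∅
  n1: {q,v} / ∅
  n2: {x} / ∅
  n3: {h,q} / {c}
  n4: {q,x} / {x}

Live sets:
  n0: in=∅ out={c,x}
  n1: in={c,x} out={c,x}
  n2: in={c} out={c,x}
  n3: in={c,x} out={x}
  n4: in={x} out=∅

Interference:
  c: {q,v,x}
  h: {x}
  q: {c,x}
  v: {c,x}
  x: {c,h,q,v}

N(c) = ["q", "v", "x"]

Answer: ["q", "v", "x"]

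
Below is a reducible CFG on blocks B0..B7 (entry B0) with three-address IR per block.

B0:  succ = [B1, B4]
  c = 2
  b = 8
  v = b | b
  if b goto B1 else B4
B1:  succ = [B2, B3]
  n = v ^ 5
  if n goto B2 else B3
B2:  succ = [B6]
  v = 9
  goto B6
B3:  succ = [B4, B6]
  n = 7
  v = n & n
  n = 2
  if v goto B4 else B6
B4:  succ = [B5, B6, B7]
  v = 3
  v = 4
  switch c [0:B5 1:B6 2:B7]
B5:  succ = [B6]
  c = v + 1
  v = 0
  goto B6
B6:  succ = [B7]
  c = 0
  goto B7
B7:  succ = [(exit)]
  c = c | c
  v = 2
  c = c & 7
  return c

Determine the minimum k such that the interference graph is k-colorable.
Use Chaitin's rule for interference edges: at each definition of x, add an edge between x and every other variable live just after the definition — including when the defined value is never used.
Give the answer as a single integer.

Per-block:
  B0 def {b,c,v} use ∅
  B1 def {n} use {v}
  B2 def {v} use ∅
  B3 def {n,v} use ∅
  B4 def {v} use {c}
  B5 def {c,v} use {v}
  B6 def {c} use ∅
  B7 def {c,v} use {c}

Backward fixpoint:
  B0: in=∅ out={c,v}
  B1: in={c,v} out={c}
  B2: in=∅ out=∅
  B3: in={c} out={c}
  B4: in={c} out={c,v}
  B5: in={v} out=∅
  B6: in=∅ out={c}
  B7: in={c} out=∅

Conflict graph:
  b↔{c,v}
  c↔{b,n,v}
  n↔{c,v}
  v↔{b,c,n}

Chromatic number:
  {b,c,v} pairwise interfere (3-clique) ⇒ χ ≥ 3
  assign b→R2 c→R0 n→R2 v→R1 — no edge inside a register ⇒ χ ≤ 3
  χ = 3

Answer: 3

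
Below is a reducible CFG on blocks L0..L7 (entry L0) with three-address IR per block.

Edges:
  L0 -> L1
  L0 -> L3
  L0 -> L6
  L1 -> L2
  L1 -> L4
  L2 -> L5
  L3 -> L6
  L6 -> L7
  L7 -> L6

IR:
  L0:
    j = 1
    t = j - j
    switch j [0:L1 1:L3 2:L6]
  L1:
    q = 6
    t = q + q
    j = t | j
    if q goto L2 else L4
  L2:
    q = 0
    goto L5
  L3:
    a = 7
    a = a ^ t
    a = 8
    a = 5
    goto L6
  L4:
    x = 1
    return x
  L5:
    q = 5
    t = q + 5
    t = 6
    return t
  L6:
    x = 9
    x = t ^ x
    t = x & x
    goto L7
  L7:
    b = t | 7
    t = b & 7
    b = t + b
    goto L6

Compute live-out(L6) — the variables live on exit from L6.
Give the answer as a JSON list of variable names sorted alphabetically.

Per-block:
  L0: def={j,t} ue=∅
  L1: def={j,q,t} ue={j}
  L2: def={q} ue=∅
  L3: def={a} ue={t}
  L4: def={x} ue=∅
  L5: def={q,t} ue=∅
  L6: def={t,x} ue={t}
  L7: def={b,t} ue={t}

Backward fixpoint:
  L0 li=∅ lo={j,t}
  L1 li={j} lo=∅
  L2 li=∅ lo=∅
  L3 li={t} lo={t}
  L4 li=∅ lo=∅
  L5 li=∅ lo=∅
  L6 li={t} lo={t}
  L7 li={t} lo={t}

live-out(L6) = ["t"]

Answer: ["t"]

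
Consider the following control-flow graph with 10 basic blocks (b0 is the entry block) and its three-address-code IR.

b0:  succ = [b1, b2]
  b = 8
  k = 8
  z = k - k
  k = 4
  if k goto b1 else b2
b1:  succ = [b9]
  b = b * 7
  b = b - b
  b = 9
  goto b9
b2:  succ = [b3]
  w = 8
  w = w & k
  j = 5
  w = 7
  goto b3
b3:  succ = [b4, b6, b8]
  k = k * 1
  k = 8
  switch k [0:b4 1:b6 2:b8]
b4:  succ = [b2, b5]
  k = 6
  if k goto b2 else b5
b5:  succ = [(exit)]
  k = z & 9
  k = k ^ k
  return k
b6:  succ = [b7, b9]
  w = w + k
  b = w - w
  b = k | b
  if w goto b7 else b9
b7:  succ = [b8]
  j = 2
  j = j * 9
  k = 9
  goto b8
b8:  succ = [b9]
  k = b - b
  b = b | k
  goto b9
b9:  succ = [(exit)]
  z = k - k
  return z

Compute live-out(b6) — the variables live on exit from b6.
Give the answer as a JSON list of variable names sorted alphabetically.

Per-block:
  b0: def={b,k,z} ue=∅
  b1: def={b} ue={b}
  b2: def={j,w} ue={k}
  b3: def={k} ue={k}
  b4: def={k} ue=∅
  b5: def={k} ue={z}
  b6: def={b,w} ue={k,w}
  b7: def={j,k} ue=∅
  b8: def={b,k} ue={b}
  b9: def={z} ue={k}

Live sets:
  b0 li=∅ lo={b,k,z}
  b1 li={b,k} lo={k}
  b2 li={b,k,z} lo={b,k,w,z}
  b3 li={b,k,w,z} lo={b,k,w,z}
  b4 li={b,z} lo={b,k,z}
  b5 li={z} lo=∅
  b6 li={k,w} lo={b,k}
  b7 li={b} lo={b}
  b8 li={b} lo={k}
  b9 li={k} lo=∅

live-out(b6) = ["b", "k"]

Answer: ["b", "k"]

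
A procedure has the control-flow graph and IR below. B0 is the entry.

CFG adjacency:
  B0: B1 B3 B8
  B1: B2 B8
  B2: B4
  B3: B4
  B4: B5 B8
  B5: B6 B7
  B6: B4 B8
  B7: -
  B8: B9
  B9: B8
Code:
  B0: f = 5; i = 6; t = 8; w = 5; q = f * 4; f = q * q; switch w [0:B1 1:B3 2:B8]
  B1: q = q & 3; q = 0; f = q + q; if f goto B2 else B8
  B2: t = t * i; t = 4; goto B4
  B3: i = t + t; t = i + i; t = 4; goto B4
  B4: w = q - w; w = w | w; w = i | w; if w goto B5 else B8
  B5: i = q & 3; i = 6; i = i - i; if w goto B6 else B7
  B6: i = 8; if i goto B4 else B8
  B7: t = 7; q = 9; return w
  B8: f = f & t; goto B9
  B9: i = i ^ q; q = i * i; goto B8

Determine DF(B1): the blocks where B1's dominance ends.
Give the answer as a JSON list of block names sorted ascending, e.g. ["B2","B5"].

idom tree: B1←B0 B2←B1 B3←B0 B4←B0 B5←B4 B6←B5 B7←B5 B8←B0 B9←B8
Dom∩ at merges:
  B4: preds {B2,B3,B6}: {B0,B1,B2} ∩ {B0,B3} ∩ {B0,B4,B5,B6} = {B0}; idom=B0
  B8: preds {B0,B1,B4,B6,B9}: {B0} ∩ {B0,B1} ∩ {B0,B4} ∩ {B0,B4,B5,B6} ∩ {B0,B8,B9} = {B0}; idom=B0

Frontier:
  join B4 pred B2: B2→B1 stop@B0
  join B4 pred B3: B3 stop@B0
  join B4 pred B6: B6→B5→B4 stop@B0
  join B8 pred B0: · stop@B0
  join B8 pred B1: B1 stop@B0
  join B8 pred B4: B4 stop@B0
  join B8 pred B6: B6→B5→B4 stop@B0
  join B8 pred B9: B9→B8 stop@B0
  DF(B0)=∅
  DF(B1)={B4,B8}
  DF(B2)={B4}
  DF(B3)={B4}
  DF(B4)={B4,B8}
  DF(B5)={B4,B8}
  DF(B6)={B4,B8}
  DF(B7)=∅
  DF(B8)={B8}
  DF(B9)={B8}

DF(B1) = ["B4", "B8"]

Answer: ["B4", "B8"]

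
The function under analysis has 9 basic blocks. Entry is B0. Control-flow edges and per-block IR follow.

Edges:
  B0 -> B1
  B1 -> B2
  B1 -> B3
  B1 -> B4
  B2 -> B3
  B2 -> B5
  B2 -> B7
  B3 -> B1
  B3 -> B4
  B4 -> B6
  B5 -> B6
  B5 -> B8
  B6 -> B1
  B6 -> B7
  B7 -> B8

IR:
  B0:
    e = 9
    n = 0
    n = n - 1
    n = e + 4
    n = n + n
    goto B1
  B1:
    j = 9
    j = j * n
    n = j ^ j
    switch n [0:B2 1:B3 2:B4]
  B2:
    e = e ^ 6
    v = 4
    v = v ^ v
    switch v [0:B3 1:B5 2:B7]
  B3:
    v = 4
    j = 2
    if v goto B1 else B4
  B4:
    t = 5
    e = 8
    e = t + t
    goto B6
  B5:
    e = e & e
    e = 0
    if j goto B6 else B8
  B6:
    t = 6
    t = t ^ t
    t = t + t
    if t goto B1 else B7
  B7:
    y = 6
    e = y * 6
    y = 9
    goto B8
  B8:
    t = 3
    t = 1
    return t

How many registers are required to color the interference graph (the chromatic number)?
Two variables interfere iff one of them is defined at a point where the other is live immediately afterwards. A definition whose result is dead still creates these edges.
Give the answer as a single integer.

Per-block:
  B0: def={e,n} ue=∅
  B1: def={j,n} ue={n}
  B2: def={e,v} ue={e}
  B3: def={j,v} ue=∅
  B4: def={e,t} ue=∅
  B5: def={e} ue={e,j}
  B6: def={t} ue=∅
  B7: def={e,y} ue=∅
  B8: def={t} ue=∅

Backward fixpoint:
  B0 li=∅ lo={e,n}
  B1 li={e,n} lo={e,j,n}
  B2 li={e,j,n} lo={e,j,n}
  B3 li={e,n} lo={e,n}
  B4 li={n} lo={e,n}
  B5 li={e,j,n} lo={e,n}
  B6 li={e,n} lo={e,n}
  B7 li=∅ lo=∅
  B8 li=∅ lo=∅

Interference:
  e — {j,n,t,v}
  j — {e,n,v}
  n — {e,j,t,v}
  t — {e,n}
  v — {e,j,n}
  y — ∅

Colouring:
  lower bound: {e,j,n,v} mutually conflict ⇒ χ ≥ 4
  assign e→c0 j→c2 n→c1 t→c2 v→c3 y→c0 — no edge inside a register ⇒ χ ≤ 4
  χ = 4

Answer: 4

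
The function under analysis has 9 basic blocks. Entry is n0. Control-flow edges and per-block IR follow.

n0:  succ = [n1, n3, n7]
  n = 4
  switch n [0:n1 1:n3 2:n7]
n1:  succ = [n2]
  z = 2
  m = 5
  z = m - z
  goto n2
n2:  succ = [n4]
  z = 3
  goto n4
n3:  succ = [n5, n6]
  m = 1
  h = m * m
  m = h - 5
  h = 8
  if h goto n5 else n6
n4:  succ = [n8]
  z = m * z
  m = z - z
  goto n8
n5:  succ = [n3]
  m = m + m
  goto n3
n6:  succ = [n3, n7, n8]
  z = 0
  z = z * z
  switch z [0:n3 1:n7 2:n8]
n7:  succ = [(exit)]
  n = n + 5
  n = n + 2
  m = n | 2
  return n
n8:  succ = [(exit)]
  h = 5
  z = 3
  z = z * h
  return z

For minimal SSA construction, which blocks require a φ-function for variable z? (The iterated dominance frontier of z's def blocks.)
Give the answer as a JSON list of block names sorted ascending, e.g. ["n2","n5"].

Answer: ["n3", "n7", "n8"]

Derivation:
idom tree: n1←n0 n2←n1 n3←n0 n4←n2 n5←n3 n6←n3 n7←n0 n8←n0
Dom at joins:
  n3: preds {n0,n5,n6}: {n0} ∩ {n0,n3,n5} ∩ {n0,n3,n6} = {n0}; idom=n0
  n7: preds {n0,n6}: {n0} ∩ {n0,n3,n6} = {n0}; idom=n0
  n8: preds {n4,n6}: {n0,n1,n2,n4} ∩ {n0,n3,n6} = {n0}; idom=n0

Frontier:
  join n3 pred n0: · stop@n0
  join n3 pred n5: n5→n3 stop@n0
  join n3 pred n6: n6→n3 stop@n0
  join n7 pred n0: · stop@n0
  join n7 pred n6: n6→n3 stop@n0
  join n8 pred n4: n4→n2→n1 stop@n0
  join n8 pred n6: n6→n3 stop@n0
  DF(n0)=∅
  DF(n1)={n8}
  DF(n2)={n8}
  DF(n3)={n3,n7,n8}
  DF(n4)={n8}
  DF(n5)={n3}
  DF(n6)={n3,n7,n8}
  DF(n7)=∅
  DF(n8)=∅

φ for z: defs {n1,n2,n4,n6,n8}
  DF⁺ = {n3,n7,n8}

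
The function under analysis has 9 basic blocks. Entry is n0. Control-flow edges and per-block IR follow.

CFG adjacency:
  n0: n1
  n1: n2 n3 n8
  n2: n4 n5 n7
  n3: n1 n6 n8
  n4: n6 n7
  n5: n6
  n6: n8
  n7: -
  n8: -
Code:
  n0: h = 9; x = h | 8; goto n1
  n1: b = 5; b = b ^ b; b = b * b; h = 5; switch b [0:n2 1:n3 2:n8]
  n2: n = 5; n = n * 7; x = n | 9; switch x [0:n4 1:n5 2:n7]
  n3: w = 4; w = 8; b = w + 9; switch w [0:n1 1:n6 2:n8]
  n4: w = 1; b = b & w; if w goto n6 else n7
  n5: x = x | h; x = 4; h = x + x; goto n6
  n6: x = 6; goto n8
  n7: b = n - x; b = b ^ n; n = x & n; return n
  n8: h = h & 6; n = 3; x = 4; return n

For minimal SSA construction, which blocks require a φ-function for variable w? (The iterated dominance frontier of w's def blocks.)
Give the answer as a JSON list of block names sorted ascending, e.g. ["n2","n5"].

idom tree: n1←n0 n2←n1 n3←n1 n4←n2 n5←n2 n6←n1 n7←n2 n8←n1
Dom∩ at merges:
  n1: preds {n0,n3}: {n0} ∩ {n0,n1,n3} = {n0}; idom=n0
  n6: preds {n3,n4,n5}: {n0,n1,n3} ∩ {n0,n1,n2,n4} ∩ {n0,n1,n2,n5} = {n0,n1}; idom=n1
  n7: preds {n2,n4}: {n0,n1,n2} ∩ {n0,n1,n2,n4} = {n0,n1,n2}; idom=n2
  n8: preds {n1,n3,n6}: {n0,n1} ∩ {n0,n1,n3} ∩ {n0,n1,n6} = {n0,n1}; idom=n1

DF walk-up:
  join n1 pred n0: · stop@n0
  join n1 pred n3: n3→n1 stop@n0
  join n6 pred n3: n3 stop@n1
  join n6 pred n4: n4→n2 stop@n1
  join n6 pred n5: n5→n2 stop@n1
  join n7 pred n2: · stop@n2
  join n7 pred n4: n4 stop@n2
  join n8 pred n1: · stop@n1
  join n8 pred n3: n3 stop@n1
  join n8 pred n6: n6 stop@n1
  n0: DF=∅
  n1: DF={n1}
  n2: DF={n6}
  n3: DF={n1,n6,n8}
  n4: DF={n6,n7}
  n5: DF={n6}
  n6: DF={n8}
  n7: DF=∅
  n8: DF=∅

φ for w: defs {n3,n4}
  DF⁺ = {n1,n6,n7,n8}

Answer: ["n1", "n6", "n7", "n8"]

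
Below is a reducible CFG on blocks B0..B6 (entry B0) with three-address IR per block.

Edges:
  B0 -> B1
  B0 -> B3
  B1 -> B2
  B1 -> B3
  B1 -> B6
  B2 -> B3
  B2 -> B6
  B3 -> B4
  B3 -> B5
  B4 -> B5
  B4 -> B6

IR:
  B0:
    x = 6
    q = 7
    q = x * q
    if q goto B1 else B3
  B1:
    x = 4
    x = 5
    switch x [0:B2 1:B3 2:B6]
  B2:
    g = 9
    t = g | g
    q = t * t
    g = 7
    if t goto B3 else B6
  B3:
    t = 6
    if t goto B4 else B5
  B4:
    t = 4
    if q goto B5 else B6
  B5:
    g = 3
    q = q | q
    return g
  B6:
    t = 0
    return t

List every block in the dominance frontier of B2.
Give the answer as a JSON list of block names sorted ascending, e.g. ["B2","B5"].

Answer: ["B3", "B6"]

Working:
idom tree: B1←B0 B2←B1 B3←B0 B4←B3 B5←B3 B6←B0
Dom at joins:
  B3: preds {B0,B1,B2}: {B0} ∩ {B0,B1} ∩ {B0,B1,B2} = {B0}; idom=B0
  B5: preds {B3,B4}: {B0,B3} ∩ {B0,B3,B4} = {B0,B3}; idom=B3
  B6: preds {B1,B2,B4}: {B0,B1} ∩ {B0,B1,B2} ∩ {B0,B3,B4} = {B0}; idom=B0

Frontier:
  join B3 pred B0: · stop@B0
  join B3 pred B1: B1 stop@B0
  join B3 pred B2: B2→B1 stop@B0
  join B5 pred B3: · stop@B3
  join B5 pred B4: B4 stop@B3
  join B6 pred B1: B1 stop@B0
  join B6 pred B2: B2→B1 stop@B0
  join B6 pred B4: B4→B3 stop@B0
  B0: DF=∅
  B1: DF={B3,B6}
  B2: DF={B3,B6}
  B3: DF={B6}
  B4: DF={B5,B6}
  B5: DF=∅
  B6: DF=∅

DF(B2) = ["B3", "B6"]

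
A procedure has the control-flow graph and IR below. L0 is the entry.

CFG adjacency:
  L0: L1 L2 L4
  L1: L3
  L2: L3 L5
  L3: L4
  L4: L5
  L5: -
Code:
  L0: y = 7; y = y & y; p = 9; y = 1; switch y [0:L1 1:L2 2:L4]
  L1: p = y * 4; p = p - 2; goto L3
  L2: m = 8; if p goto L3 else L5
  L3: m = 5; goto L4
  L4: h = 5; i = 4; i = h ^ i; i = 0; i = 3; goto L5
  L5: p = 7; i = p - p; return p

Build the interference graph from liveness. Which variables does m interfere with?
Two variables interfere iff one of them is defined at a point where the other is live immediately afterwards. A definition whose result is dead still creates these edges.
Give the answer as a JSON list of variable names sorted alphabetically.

Answer: ["p"]

Derivation:
Block summaries:
  L0: def={p,y} ue=∅
  L1: def={p} ue={y}
  L2: def={m} ue={p}
  L3: def={m} ue=∅
  L4: def={h,i} ue=∅
  L5: def={i,p} ue=∅

Liveness:
  live L0: ∅→{p,y}
  live L1: {y}→∅
  live L2: {p}→∅
  live L3: ∅→∅
  live L4: ∅→∅
  live L5: ∅→∅

Interference:
  h↔{i}
  i↔{h,p}
  m↔{p}
  p↔{i,m,y}
  y↔{p}

N(m) = ["p"]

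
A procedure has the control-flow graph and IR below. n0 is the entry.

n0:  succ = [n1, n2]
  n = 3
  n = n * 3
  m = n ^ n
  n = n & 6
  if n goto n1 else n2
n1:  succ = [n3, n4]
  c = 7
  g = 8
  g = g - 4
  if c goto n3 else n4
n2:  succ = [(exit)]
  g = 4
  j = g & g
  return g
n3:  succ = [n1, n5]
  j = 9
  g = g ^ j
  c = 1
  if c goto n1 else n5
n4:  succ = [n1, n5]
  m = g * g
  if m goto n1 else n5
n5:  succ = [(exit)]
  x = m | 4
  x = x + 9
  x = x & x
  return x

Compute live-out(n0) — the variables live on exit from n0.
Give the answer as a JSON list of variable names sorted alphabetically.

Answer: ["m"]

Analysis:
def/use:
  n0 def {m,n} use ∅
  n1 def {c,g} use ∅
  n2 def {g,j} use ∅
  n3 def {c,g,j} use {g}
  n4 def {m} use {g}
  n5 def {x} use {m}

Live sets:
  live n0: ∅→{m}
  live n1: {m}→{g,m}
  live n2: ∅→∅
  live n3: {g,m}→{m}
  live n4: {g}→{m}
  live n5: {m}→∅

live-out(n0) = ["m"]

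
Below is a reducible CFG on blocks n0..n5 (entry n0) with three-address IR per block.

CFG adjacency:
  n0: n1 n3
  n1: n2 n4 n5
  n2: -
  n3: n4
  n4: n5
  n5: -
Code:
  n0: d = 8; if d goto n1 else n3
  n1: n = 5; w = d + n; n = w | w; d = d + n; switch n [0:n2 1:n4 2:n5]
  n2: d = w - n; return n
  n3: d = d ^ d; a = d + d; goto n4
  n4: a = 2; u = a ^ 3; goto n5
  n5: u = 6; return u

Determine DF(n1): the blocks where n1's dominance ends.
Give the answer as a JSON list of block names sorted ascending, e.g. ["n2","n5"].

Answer: ["n4", "n5"]

Analysis:
idom tree: n1←n0 n2←n1 n3←n0 n4←n0 n5←n0
Join-block Dom:
  n4: preds {n1,n3}: {n0,n1} ∩ {n0,n3} = {n0}; idom=n0
  n5: preds {n1,n4}: {n0,n1} ∩ {n0,n4} = {n0}; idom=n0

DF derivation:
  join n4 pred n1: n1 stop@n0
  join n4 pred n3: n3 stop@n0
  join n5 pred n1: n1 stop@n0
  join n5 pred n4: n4 stop@n0
  DF(n0)=∅
  DF(n1)={n4,n5}
  DF(n2)=∅
  DF(n3)={n4}
  DF(n4)={n5}
  DF(n5)=∅

DF(n1) = ["n4", "n5"]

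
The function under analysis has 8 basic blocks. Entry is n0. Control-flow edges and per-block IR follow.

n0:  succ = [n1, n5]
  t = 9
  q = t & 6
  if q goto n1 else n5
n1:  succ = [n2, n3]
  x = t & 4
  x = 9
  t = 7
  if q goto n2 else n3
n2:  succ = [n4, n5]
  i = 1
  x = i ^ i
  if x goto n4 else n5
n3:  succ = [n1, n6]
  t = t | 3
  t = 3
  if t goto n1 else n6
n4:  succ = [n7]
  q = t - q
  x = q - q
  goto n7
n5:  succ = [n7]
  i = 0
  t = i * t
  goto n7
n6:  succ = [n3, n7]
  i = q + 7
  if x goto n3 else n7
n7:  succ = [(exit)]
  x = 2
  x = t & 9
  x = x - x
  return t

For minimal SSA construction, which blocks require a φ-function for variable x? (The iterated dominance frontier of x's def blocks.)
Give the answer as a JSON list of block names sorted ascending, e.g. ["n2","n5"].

idom tree: n1←n0 n2←n1 n3←n1 n4←n2 n5←n0 n6←n3 n7←n0
Dom at joins:
  n1: preds {n0,n3}: {n0} ∩ {n0,n1,n3} = {n0}; idom=n0
  n3: preds {n1,n6}: {n0,n1} ∩ {n0,n1,n3,n6} = {n0,n1}; idom=n1
  n5: preds {n0,n2}: {n0} ∩ {n0,n1,n2} = {n0}; idom=n0
  n7: preds {n4,n5,n6}: {n0,n1,n2,n4} ∩ {n0,n5} ∩ {n0,n1,n3,n6} = {n0}; idom=n0

Frontier:
  join n1 pred n0: · stop@n0
  join n1 pred n3: n3→n1 stop@n0
  join n3 pred n1: · stop@n1
  join n3 pred n6: n6→n3 stop@n1
  join n5 pred n0: · stop@n0
  join n5 pred n2: n2→n1 stop@n0
  join n7 pred n4: n4→n2→n1 stop@n0
  join n7 pred n5: n5 stop@n0
  join n7 pred n6: n6→n3→n1 stop@n0
  n0 → ∅
  n1 → {n1,n5,n7}
  n2 → {n5,n7}
  n3 → {n1,n3,n7}
  n4 → {n7}
  n5 → {n7}
  n6 → {n3,n7}
  n7 → ∅

φ for x: defs {n1,n2,n4,n7}
  DF⁺ = {n1,n5,n7}

Answer: ["n1", "n5", "n7"]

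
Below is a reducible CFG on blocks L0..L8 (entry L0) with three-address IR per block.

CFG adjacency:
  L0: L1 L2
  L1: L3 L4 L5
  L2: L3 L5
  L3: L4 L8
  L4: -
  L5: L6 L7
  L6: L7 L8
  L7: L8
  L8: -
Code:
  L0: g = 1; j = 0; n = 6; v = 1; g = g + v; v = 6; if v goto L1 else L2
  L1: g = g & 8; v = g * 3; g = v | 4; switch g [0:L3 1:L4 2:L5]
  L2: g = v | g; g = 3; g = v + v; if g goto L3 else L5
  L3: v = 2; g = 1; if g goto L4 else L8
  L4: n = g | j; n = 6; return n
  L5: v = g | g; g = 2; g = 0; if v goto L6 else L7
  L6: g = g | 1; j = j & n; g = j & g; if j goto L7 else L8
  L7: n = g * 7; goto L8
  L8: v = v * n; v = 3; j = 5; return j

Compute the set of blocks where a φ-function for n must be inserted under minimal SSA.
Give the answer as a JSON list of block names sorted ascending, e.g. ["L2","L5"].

idom tree: L1←L0 L2←L0 L3←L0 L4←L0 L5←L0 L6←L5 L7←L5 L8←L0
Join-block Dom:
  L3: preds {L1,L2}: {L0,L1} ∩ {L0,L2} = {L0}; idom=L0
  L4: preds {L1,L3}: {L0,L1} ∩ {L0,L3} = {L0}; idom=L0
  L5: preds {L1,L2}: {L0,L1} ∩ {L0,L2} = {L0}; idom=L0
  L7: preds {L5,L6}: {L0,L5} ∩ {L0,L5,L6} = {L0,L5}; idom=L5
  L8: preds {L3,L6,L7}: {L0,L3} ∩ {L0,L5,L6} ∩ {L0,L5,L7} = {L0}; idom=L0

DF derivation:
  join L3 pred L1: L1 stop@L0
  join L3 pred L2: L2 stop@L0
  join L4 pred L1: L1 stop@L0
  join L4 pred L3: L3 stop@L0
  join L5 pred L1: L1 stop@L0
  join L5 pred L2: L2 stop@L0
  join L7 pred L5: · stop@L5
  join L7 pred L6: L6 stop@L5
  join L8 pred L3: L3 stop@L0
  join L8 pred L6: L6→L5 stop@L0
  join L8 pred L7: L7→L5 stop@L0
  L0 → ∅
  L1 → {L3,L4,L5}
  L2 → {L3,L5}
  L3 → {L4,L8}
  L4 → ∅
  L5 → {L8}
  L6 → {L7,L8}
  L7 → {L8}
  L8 → ∅

φ for n: defs {L0,L4,L7}
  DF⁺ = {L8}

Answer: ["L8"]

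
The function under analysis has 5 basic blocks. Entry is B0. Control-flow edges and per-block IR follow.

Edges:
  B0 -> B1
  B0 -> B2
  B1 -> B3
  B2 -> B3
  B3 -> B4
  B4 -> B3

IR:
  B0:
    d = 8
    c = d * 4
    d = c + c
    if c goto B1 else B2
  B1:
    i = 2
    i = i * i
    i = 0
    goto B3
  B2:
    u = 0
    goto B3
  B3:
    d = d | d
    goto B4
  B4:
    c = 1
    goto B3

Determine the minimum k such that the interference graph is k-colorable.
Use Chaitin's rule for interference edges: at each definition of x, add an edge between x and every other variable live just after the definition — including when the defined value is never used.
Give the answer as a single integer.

Answer: 2

Working:
Block summaries:
  B0: {c,d} / ∅
  B1: {i} / ∅
  B2: {u} / ∅
  B3: {d} / {d}
  B4: {c} / ∅

Liveness:
  live B0: ∅→{d}
  live B1: {d}→{d}
  live B2: {d}→{d}
  live B3: {d}→{d}
  live B4: {d}→{d}

Interference:
  c: {d}
  d: {c,i,u}
  i: {d}
  u: {d}

Chromatic number:
  {c,d} pairwise interfere (2-clique) ⇒ χ ≥ 2
  assign c→r1 d→r0 i→r1 u→r1 — no edge inside a register ⇒ χ ≤ 2
  χ = 2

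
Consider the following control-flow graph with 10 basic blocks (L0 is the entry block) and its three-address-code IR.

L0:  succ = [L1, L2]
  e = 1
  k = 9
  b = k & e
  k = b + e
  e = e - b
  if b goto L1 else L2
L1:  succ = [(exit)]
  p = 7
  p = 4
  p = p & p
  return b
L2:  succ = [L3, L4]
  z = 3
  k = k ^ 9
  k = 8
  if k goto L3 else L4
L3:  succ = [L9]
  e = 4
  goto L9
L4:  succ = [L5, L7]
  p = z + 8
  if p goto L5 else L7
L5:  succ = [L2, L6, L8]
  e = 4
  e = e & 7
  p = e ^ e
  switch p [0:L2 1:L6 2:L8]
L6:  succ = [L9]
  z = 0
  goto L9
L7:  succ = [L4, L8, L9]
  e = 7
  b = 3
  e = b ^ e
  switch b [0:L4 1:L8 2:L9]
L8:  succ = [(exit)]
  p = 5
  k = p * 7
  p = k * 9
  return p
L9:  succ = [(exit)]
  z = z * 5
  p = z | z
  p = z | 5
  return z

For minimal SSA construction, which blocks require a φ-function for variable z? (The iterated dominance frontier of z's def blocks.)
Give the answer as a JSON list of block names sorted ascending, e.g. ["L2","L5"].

Answer: ["L2", "L9"]

Working:
idom tree: L1←L0 L2←L0 L3←L2 L4←L2 L5←L4 L6←L5 L7←L4 L8←L4 L9←L2
Join-block Dom:
  L2: preds {L0,L5}: {L0} ∩ {L0,L2,L4,L5} = {L0}; idom=L0
  L4: preds {L2,L7}: {L0,L2} ∩ {L0,L2,L4,L7} = {L0,L2}; idom=L2
  L8: preds {L5,L7}: {L0,L2,L4,L5} ∩ {L0,L2,L4,L7} = {L0,L2,L4}; idom=L4
  L9: preds {L3,L6,L7}: {L0,L2,L3} ∩ {L0,L2,L4,L5,L6} ∩ {L0,L2,L4,L7} = {L0,L2}; idom=L2

Frontier:
  L2←L0: walk · to L0
  L2←L5: walk L5→L4→L2 to L0
  L4←L2: walk · to L2
  L4←L7: walk L7→L4 to L2
  L8←L5: walk L5 to L4
  L8←L7: walk L7 to L4
  L9←L3: walk L3 to L2
  L9←L6: walk L6→L5→L4 to L2
  L9←L7: walk L7→L4 to L2
  DF(L0)=∅
  DF(L1)=∅
  DF(L2)={L2}
  DF(L3)={L9}
  DF(L4)={L2,L4,L9}
  DF(L5)={L2,L8,L9}
  DF(L6)={L9}
  DF(L7)={L4,L8,L9}
  DF(L8)=∅
  DF(L9)=∅

φ for z: defs {L2,L6,L9}
  DF⁺ = {L2,L9}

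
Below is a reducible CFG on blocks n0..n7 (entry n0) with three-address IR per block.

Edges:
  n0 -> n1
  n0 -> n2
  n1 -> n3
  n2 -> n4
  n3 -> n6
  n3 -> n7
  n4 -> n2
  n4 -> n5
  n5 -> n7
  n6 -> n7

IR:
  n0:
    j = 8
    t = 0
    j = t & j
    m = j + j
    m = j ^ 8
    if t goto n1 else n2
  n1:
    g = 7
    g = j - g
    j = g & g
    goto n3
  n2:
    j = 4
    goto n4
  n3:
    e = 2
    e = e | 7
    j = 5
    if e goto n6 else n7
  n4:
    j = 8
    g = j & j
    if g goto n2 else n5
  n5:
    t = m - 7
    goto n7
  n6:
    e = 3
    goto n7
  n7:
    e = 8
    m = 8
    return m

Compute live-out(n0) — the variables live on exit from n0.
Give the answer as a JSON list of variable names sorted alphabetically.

Answer: ["j", "m"]

Analysis:
Per-block:
  n0: {j,m,t} / ∅
  n1: {g,j} / {j}
  n2: {j} / ∅
  n3: {e,j} / ∅
  n4: {g,j} / ∅
  n5: {t} / {m}
  n6: {e} / ∅
  n7: {e,m} / ∅

Live sets:
  n0: in=∅ out={j,m}
  n1: in={j} out=∅
  n2: in={m} out={m}
  n3: in=∅ out=∅
  n4: in={m} out={m}
  n5: in={m} out=∅
  n6: in=∅ out=∅
  n7: in=∅ out=∅

live-out(n0) = ["j", "m"]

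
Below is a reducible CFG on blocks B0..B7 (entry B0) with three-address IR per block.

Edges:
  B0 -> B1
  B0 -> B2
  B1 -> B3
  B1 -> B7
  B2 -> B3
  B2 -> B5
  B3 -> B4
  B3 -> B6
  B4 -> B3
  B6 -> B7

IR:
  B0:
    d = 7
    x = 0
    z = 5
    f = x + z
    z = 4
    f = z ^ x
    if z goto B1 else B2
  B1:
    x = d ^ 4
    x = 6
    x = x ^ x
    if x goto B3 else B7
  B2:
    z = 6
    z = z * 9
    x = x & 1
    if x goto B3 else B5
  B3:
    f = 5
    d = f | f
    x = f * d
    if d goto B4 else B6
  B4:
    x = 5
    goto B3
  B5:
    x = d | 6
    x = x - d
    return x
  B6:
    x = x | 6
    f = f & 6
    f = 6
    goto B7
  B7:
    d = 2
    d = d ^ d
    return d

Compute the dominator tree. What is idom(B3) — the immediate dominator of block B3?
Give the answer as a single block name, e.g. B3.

idom tree: B1←B0 B2←B0 B3←B0 B4←B3 B5←B2 B6←B3 B7←B0
Dom∩ at merges:
  B3: preds {B1,B2,B4}: {B0,B1} ∩ {B0,B2} ∩ {B0,B3,B4} = {B0}; idom=B0
  B7: preds {B1,B6}: {B0,B1} ∩ {B0,B3,B6} = {B0}; idom=B0

idom(B3) = B0

Answer: B0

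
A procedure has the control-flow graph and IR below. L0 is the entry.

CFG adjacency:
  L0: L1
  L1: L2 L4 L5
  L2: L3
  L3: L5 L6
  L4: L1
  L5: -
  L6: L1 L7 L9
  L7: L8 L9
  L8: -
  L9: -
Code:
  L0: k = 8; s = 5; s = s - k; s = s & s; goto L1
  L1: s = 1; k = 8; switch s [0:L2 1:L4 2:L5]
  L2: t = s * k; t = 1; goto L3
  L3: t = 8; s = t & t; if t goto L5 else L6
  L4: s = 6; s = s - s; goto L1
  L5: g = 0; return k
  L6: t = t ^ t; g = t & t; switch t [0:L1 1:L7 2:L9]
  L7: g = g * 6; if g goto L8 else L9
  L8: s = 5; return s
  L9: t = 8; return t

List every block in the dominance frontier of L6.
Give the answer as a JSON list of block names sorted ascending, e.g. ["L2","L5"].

Answer: ["L1"]

Analysis:
idom tree: L1←L0 L2←L1 L3←L2 L4←L1 L5←L1 L6←L3 L7←L6 L8←L7 L9←L6
Dom at joins:
  L1: preds {L0,L4,L6}: {L0} ∩ {L0,L1,L4} ∩ {L0,L1,L2,L3,L6} = {L0}; idom=L0
  L5: preds {L1,L3}: {L0,L1} ∩ {L0,L1,L2,L3} = {L0,L1}; idom=L1
  L9: preds {L6,L7}: {L0,L1,L2,L3,L6} ∩ {L0,L1,L2,L3,L6,L7} = {L0,L1,L2,L3,L6}; idom=L6

Frontier:
  L1←L0: walk · to L0
  L1←L4: walk L4→L1 to L0
  L1←L6: walk L6→L3→L2→L1 to L0
  L5←L1: walk · to L1
  L5←L3: walk L3→L2 to L1
  L9←L6: walk · to L6
  L9←L7: walk L7 to L6
  L0 → ∅
  L1 → {L1}
  L2 → {L1,L5}
  L3 → {L1,L5}
  L4 → {L1}
  L5 → ∅
  L6 → {L1}
  L7 → {L9}
  L8 → ∅
  L9 → ∅

DF(L6) = ["L1"]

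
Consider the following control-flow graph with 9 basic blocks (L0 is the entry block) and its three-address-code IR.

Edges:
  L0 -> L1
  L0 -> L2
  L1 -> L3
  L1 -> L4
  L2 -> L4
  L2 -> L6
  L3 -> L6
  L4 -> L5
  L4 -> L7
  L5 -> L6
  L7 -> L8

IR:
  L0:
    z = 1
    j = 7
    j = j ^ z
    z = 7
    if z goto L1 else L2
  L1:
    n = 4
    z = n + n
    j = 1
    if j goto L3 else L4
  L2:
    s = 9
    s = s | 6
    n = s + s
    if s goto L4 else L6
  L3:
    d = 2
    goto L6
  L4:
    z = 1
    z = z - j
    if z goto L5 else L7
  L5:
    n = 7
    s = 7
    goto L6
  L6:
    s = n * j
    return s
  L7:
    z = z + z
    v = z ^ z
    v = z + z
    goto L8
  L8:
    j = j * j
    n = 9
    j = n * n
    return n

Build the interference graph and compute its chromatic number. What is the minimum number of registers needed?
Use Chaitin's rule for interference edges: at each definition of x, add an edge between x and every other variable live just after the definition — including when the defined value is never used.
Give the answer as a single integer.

Answer: 3

Analysis:
Per-block:
  L0: def={j,z} ue=∅
  L1: def={j,n,z} ue=∅
  L2: def={n,s} ue=∅
  L3: def={d} ue=∅
  L4: def={z} ue={j}
  L5: def={n,s} ue=∅
  L6: def={s} ue={j,n}
  L7: def={v,z} ue={z}
  L8: def={j,n} ue={j}

Backward fixpoint:
  live L0: ∅→{j}
  live L1: ∅→{j,n}
  live L2: {j}→{j,n}
  live L3: {j,n}→{j,n}
  live L4: {j}→{j,z}
  live L5: {j}→{j,n}
  live L6: {j,n}→∅
  live L7: {j,z}→{j}
  live L8: {j}→∅

Interfere edges:
  d — {j,n}
  j — {d,n,s,v,z}
  n — {d,j,s,z}
  s — {j,n}
  v — {j,z}
  z — {j,n,v}

Chromatic number:
  clique {d,j,n} ⇒ need ≥ 3
  assign d→r2 j→r0 n→r1 s→r2 v→r1 z→r2 — no edge inside a register ⇒ χ ≤ 3
  χ = 3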